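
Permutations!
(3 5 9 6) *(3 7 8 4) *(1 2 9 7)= (1 2 9 6)(3 5 7 8 4)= [0, 2, 9, 5, 3, 7, 1, 8, 4, 6]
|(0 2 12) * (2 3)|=4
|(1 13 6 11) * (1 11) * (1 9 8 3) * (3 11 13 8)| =|(1 8 11 13 6 9 3)| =7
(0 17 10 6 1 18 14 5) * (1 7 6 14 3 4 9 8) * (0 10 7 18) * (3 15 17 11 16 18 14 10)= [11, 0, 2, 4, 9, 3, 14, 6, 1, 8, 10, 16, 12, 13, 5, 17, 18, 7, 15]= (0 11 16 18 15 17 7 6 14 5 3 4 9 8 1)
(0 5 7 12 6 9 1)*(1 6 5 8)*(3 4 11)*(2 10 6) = (0 8 1)(2 10 6 9)(3 4 11)(5 7 12) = [8, 0, 10, 4, 11, 7, 9, 12, 1, 2, 6, 3, 5]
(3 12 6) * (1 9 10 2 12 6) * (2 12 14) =[0, 9, 14, 6, 4, 5, 3, 7, 8, 10, 12, 11, 1, 13, 2] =(1 9 10 12)(2 14)(3 6)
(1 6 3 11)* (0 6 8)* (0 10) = (0 6 3 11 1 8 10) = [6, 8, 2, 11, 4, 5, 3, 7, 10, 9, 0, 1]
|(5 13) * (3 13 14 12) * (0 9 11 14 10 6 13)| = 12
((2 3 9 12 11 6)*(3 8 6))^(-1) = (2 6 8)(3 11 12 9)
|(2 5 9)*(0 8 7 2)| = 6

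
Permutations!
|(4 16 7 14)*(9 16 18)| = |(4 18 9 16 7 14)| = 6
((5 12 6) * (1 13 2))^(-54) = (13) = ((1 13 2)(5 12 6))^(-54)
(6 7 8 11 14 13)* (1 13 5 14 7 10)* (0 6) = [6, 13, 2, 3, 4, 14, 10, 8, 11, 9, 1, 7, 12, 0, 5] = (0 6 10 1 13)(5 14)(7 8 11)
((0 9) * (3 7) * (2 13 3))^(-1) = ((0 9)(2 13 3 7))^(-1) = (0 9)(2 7 3 13)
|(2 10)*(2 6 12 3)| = |(2 10 6 12 3)| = 5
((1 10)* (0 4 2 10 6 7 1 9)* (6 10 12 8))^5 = ((0 4 2 12 8 6 7 1 10 9))^5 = (0 6)(1 2)(4 7)(8 9)(10 12)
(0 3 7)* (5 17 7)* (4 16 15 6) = [3, 1, 2, 5, 16, 17, 4, 0, 8, 9, 10, 11, 12, 13, 14, 6, 15, 7] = (0 3 5 17 7)(4 16 15 6)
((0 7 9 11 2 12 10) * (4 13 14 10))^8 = (0 14 4 2 9)(7 10 13 12 11)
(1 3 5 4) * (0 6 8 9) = (0 6 8 9)(1 3 5 4) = [6, 3, 2, 5, 1, 4, 8, 7, 9, 0]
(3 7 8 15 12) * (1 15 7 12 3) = [0, 15, 2, 12, 4, 5, 6, 8, 7, 9, 10, 11, 1, 13, 14, 3] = (1 15 3 12)(7 8)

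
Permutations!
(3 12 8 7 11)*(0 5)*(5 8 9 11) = (0 8 7 5)(3 12 9 11) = [8, 1, 2, 12, 4, 0, 6, 5, 7, 11, 10, 3, 9]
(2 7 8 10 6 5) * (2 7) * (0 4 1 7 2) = [4, 7, 0, 3, 1, 2, 5, 8, 10, 9, 6] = (0 4 1 7 8 10 6 5 2)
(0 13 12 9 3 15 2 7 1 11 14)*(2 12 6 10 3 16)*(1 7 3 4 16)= (0 13 6 10 4 16 2 3 15 12 9 1 11 14)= [13, 11, 3, 15, 16, 5, 10, 7, 8, 1, 4, 14, 9, 6, 0, 12, 2]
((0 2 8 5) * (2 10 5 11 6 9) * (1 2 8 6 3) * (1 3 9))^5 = (0 5 10)(1 6 2)(8 9 11)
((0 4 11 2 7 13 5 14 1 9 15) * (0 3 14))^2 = (0 11 7 5 4 2 13)(1 15 14 9 3)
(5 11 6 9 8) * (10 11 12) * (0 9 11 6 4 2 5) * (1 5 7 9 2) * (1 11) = (0 2 7 9 8)(1 5 12 10 6)(4 11) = [2, 5, 7, 3, 11, 12, 1, 9, 0, 8, 6, 4, 10]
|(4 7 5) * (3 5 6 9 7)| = 3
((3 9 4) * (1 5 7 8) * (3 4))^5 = (1 5 7 8)(3 9)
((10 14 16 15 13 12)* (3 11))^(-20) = (10 13 16)(12 15 14)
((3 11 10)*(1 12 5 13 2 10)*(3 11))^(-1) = (1 11 10 2 13 5 12)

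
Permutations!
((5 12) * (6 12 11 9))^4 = (5 12 6 9 11) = ((5 11 9 6 12))^4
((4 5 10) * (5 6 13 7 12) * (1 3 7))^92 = ((1 3 7 12 5 10 4 6 13))^92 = (1 7 5 4 13 3 12 10 6)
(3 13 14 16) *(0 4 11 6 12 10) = (0 4 11 6 12 10)(3 13 14 16) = [4, 1, 2, 13, 11, 5, 12, 7, 8, 9, 0, 6, 10, 14, 16, 15, 3]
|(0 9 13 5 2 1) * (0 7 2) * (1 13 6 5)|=4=|(0 9 6 5)(1 7 2 13)|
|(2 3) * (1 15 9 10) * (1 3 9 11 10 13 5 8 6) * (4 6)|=|(1 15 11 10 3 2 9 13 5 8 4 6)|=12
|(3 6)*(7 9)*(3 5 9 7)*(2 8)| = |(2 8)(3 6 5 9)| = 4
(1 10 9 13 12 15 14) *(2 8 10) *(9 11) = (1 2 8 10 11 9 13 12 15 14) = [0, 2, 8, 3, 4, 5, 6, 7, 10, 13, 11, 9, 15, 12, 1, 14]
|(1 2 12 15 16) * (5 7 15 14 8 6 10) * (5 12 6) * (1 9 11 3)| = 14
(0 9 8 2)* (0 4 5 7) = (0 9 8 2 4 5 7) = [9, 1, 4, 3, 5, 7, 6, 0, 2, 8]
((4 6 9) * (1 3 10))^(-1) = ((1 3 10)(4 6 9))^(-1) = (1 10 3)(4 9 6)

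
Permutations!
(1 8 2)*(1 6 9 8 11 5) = (1 11 5)(2 6 9 8) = [0, 11, 6, 3, 4, 1, 9, 7, 2, 8, 10, 5]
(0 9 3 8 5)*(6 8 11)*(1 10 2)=(0 9 3 11 6 8 5)(1 10 2)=[9, 10, 1, 11, 4, 0, 8, 7, 5, 3, 2, 6]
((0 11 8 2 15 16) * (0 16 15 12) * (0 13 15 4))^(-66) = (16)(0 15 12 8)(2 11 4 13)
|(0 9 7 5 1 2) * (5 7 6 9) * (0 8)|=10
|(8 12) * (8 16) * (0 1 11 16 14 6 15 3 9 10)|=12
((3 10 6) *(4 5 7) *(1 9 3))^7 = ((1 9 3 10 6)(4 5 7))^7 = (1 3 6 9 10)(4 5 7)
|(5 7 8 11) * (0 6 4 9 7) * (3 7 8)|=14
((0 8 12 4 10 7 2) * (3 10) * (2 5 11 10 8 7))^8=(12)(0 5 10)(2 7 11)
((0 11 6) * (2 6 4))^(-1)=((0 11 4 2 6))^(-1)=(0 6 2 4 11)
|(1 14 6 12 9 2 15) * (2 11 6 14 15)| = |(1 15)(6 12 9 11)| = 4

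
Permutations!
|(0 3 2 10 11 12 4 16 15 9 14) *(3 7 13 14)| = 36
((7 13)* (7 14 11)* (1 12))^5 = (1 12)(7 13 14 11)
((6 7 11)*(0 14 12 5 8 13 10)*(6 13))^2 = (0 12 8 7 13)(5 6 11 10 14) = ((0 14 12 5 8 6 7 11 13 10))^2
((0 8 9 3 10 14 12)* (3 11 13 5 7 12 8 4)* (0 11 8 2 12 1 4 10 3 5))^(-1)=((0 10 14 2 12 11 13)(1 4 5 7)(8 9))^(-1)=(0 13 11 12 2 14 10)(1 7 5 4)(8 9)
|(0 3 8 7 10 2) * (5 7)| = 7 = |(0 3 8 5 7 10 2)|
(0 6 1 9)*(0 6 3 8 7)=(0 3 8 7)(1 9 6)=[3, 9, 2, 8, 4, 5, 1, 0, 7, 6]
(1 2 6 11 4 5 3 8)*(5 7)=(1 2 6 11 4 7 5 3 8)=[0, 2, 6, 8, 7, 3, 11, 5, 1, 9, 10, 4]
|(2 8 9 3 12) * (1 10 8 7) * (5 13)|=8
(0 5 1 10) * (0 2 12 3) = [5, 10, 12, 0, 4, 1, 6, 7, 8, 9, 2, 11, 3] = (0 5 1 10 2 12 3)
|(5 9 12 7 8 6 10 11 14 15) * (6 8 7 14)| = 15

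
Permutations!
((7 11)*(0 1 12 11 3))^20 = (0 12 7)(1 11 3)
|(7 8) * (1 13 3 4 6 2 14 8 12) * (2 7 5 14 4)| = 24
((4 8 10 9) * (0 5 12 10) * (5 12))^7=(0 12 10 9 4 8)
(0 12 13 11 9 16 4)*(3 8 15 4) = (0 12 13 11 9 16 3 8 15 4) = [12, 1, 2, 8, 0, 5, 6, 7, 15, 16, 10, 9, 13, 11, 14, 4, 3]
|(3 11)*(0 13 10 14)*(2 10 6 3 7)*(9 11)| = |(0 13 6 3 9 11 7 2 10 14)| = 10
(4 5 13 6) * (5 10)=(4 10 5 13 6)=[0, 1, 2, 3, 10, 13, 4, 7, 8, 9, 5, 11, 12, 6]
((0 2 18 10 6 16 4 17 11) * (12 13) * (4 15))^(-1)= (0 11 17 4 15 16 6 10 18 2)(12 13)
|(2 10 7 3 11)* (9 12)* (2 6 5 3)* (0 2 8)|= 20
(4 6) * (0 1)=[1, 0, 2, 3, 6, 5, 4]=(0 1)(4 6)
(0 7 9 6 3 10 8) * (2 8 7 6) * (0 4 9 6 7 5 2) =(0 7 6 3 10 5 2 8 4 9) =[7, 1, 8, 10, 9, 2, 3, 6, 4, 0, 5]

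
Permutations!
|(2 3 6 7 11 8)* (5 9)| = 6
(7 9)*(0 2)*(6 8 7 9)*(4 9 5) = [2, 1, 0, 3, 9, 4, 8, 6, 7, 5] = (0 2)(4 9 5)(6 8 7)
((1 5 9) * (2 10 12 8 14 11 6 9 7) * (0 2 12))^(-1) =(0 10 2)(1 9 6 11 14 8 12 7 5)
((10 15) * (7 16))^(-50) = (16)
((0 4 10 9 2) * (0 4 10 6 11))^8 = (0 10 9 2 4 6 11)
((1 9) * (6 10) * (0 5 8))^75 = (1 9)(6 10)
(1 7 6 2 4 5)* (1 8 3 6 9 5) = (1 7 9 5 8 3 6 2 4) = [0, 7, 4, 6, 1, 8, 2, 9, 3, 5]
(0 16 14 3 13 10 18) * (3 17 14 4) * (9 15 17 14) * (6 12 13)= (0 16 4 3 6 12 13 10 18)(9 15 17)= [16, 1, 2, 6, 3, 5, 12, 7, 8, 15, 18, 11, 13, 10, 14, 17, 4, 9, 0]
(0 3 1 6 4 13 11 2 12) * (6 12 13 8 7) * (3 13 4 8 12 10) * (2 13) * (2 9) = (0 9 2 4 12)(1 10 3)(6 8 7)(11 13) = [9, 10, 4, 1, 12, 5, 8, 6, 7, 2, 3, 13, 0, 11]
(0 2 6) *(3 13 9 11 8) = (0 2 6)(3 13 9 11 8) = [2, 1, 6, 13, 4, 5, 0, 7, 3, 11, 10, 8, 12, 9]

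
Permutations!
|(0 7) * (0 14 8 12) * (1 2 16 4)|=|(0 7 14 8 12)(1 2 16 4)|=20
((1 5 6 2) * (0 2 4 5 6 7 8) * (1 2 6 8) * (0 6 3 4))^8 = (8)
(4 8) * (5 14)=(4 8)(5 14)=[0, 1, 2, 3, 8, 14, 6, 7, 4, 9, 10, 11, 12, 13, 5]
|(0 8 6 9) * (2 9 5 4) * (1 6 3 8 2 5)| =|(0 2 9)(1 6)(3 8)(4 5)| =6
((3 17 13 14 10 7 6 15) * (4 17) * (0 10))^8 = (0 13 4 15 7)(3 6 10 14 17)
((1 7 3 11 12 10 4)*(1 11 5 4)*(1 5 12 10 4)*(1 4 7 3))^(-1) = (1 7 12 3)(4 5 10 11)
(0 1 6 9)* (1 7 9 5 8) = [7, 6, 2, 3, 4, 8, 5, 9, 1, 0] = (0 7 9)(1 6 5 8)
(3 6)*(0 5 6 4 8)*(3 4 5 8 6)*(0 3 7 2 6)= [8, 1, 6, 5, 0, 7, 4, 2, 3]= (0 8 3 5 7 2 6 4)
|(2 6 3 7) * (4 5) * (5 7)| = 6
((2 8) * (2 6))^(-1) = (2 6 8)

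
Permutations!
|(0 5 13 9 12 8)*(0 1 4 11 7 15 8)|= |(0 5 13 9 12)(1 4 11 7 15 8)|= 30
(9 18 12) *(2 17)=(2 17)(9 18 12)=[0, 1, 17, 3, 4, 5, 6, 7, 8, 18, 10, 11, 9, 13, 14, 15, 16, 2, 12]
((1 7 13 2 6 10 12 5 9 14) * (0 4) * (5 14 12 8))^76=((0 4)(1 7 13 2 6 10 8 5 9 12 14))^76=(1 14 12 9 5 8 10 6 2 13 7)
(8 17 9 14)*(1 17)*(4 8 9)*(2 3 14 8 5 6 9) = (1 17 4 5 6 9 8)(2 3 14) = [0, 17, 3, 14, 5, 6, 9, 7, 1, 8, 10, 11, 12, 13, 2, 15, 16, 4]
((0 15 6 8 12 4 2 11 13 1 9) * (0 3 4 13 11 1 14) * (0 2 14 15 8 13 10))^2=(0 12)(1 3 14)(2 9 4)(6 15 13)(8 10)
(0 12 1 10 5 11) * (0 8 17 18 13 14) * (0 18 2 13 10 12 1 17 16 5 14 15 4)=(0 1 12 17 2 13 15 4)(5 11 8 16)(10 14 18)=[1, 12, 13, 3, 0, 11, 6, 7, 16, 9, 14, 8, 17, 15, 18, 4, 5, 2, 10]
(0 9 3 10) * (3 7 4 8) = [9, 1, 2, 10, 8, 5, 6, 4, 3, 7, 0] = (0 9 7 4 8 3 10)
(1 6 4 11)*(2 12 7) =(1 6 4 11)(2 12 7) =[0, 6, 12, 3, 11, 5, 4, 2, 8, 9, 10, 1, 7]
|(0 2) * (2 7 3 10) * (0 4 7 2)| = 6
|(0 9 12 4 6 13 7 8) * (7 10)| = |(0 9 12 4 6 13 10 7 8)| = 9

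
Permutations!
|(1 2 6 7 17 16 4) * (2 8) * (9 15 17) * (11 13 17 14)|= 13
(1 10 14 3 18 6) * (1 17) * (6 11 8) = (1 10 14 3 18 11 8 6 17) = [0, 10, 2, 18, 4, 5, 17, 7, 6, 9, 14, 8, 12, 13, 3, 15, 16, 1, 11]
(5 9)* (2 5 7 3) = (2 5 9 7 3) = [0, 1, 5, 2, 4, 9, 6, 3, 8, 7]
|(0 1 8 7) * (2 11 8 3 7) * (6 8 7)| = 8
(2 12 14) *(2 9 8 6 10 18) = (2 12 14 9 8 6 10 18) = [0, 1, 12, 3, 4, 5, 10, 7, 6, 8, 18, 11, 14, 13, 9, 15, 16, 17, 2]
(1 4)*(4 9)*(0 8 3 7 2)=(0 8 3 7 2)(1 9 4)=[8, 9, 0, 7, 1, 5, 6, 2, 3, 4]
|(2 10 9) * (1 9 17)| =5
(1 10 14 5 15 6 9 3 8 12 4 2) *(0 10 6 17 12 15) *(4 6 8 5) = (0 10 14 4 2 1 8 15 17 12 6 9 3 5) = [10, 8, 1, 5, 2, 0, 9, 7, 15, 3, 14, 11, 6, 13, 4, 17, 16, 12]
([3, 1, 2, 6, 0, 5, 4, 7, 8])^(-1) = [4, 1, 2, 0, 6, 5, 3, 7, 8]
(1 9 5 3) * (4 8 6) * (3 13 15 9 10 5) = (1 10 5 13 15 9 3)(4 8 6) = [0, 10, 2, 1, 8, 13, 4, 7, 6, 3, 5, 11, 12, 15, 14, 9]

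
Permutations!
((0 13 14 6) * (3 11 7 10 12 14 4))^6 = ((0 13 4 3 11 7 10 12 14 6))^6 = (0 10 4 14 11)(3 6 7 13 12)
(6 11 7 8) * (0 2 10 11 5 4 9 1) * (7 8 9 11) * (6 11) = (0 2 10 7 9 1)(4 6 5)(8 11) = [2, 0, 10, 3, 6, 4, 5, 9, 11, 1, 7, 8]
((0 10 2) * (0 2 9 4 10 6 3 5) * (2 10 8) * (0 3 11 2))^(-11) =(0 9 11 8 10 6 4 2)(3 5)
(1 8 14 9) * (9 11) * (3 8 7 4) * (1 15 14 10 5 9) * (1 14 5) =[0, 7, 2, 8, 3, 9, 6, 4, 10, 15, 1, 14, 12, 13, 11, 5] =(1 7 4 3 8 10)(5 9 15)(11 14)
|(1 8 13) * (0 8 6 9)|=|(0 8 13 1 6 9)|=6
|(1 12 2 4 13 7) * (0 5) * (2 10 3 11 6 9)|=22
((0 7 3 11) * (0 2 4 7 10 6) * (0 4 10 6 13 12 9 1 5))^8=(0 13 7 1 2 6 12 3 5 10 4 9 11)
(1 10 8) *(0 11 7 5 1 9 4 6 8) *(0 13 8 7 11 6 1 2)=(0 6 7 5 2)(1 10 13 8 9 4)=[6, 10, 0, 3, 1, 2, 7, 5, 9, 4, 13, 11, 12, 8]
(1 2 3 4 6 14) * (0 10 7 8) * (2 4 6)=(0 10 7 8)(1 4 2 3 6 14)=[10, 4, 3, 6, 2, 5, 14, 8, 0, 9, 7, 11, 12, 13, 1]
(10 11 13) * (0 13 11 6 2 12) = [13, 1, 12, 3, 4, 5, 2, 7, 8, 9, 6, 11, 0, 10] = (0 13 10 6 2 12)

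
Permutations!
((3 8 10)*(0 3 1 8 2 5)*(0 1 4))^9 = ((0 3 2 5 1 8 10 4))^9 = (0 3 2 5 1 8 10 4)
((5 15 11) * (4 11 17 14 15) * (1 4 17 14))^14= (1 17 5 11 4)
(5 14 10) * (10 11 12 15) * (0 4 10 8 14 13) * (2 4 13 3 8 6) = (0 13)(2 4 10 5 3 8 14 11 12 15 6) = [13, 1, 4, 8, 10, 3, 2, 7, 14, 9, 5, 12, 15, 0, 11, 6]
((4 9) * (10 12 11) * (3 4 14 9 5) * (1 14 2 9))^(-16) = (14)(3 5 4)(10 11 12)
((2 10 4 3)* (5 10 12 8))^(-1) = ((2 12 8 5 10 4 3))^(-1) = (2 3 4 10 5 8 12)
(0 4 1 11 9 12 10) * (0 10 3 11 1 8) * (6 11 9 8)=(0 4 6 11 8)(3 9 12)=[4, 1, 2, 9, 6, 5, 11, 7, 0, 12, 10, 8, 3]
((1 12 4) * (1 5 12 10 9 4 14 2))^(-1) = (1 2 14 12 5 4 9 10)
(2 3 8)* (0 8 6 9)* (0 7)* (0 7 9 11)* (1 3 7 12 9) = [8, 3, 7, 6, 4, 5, 11, 12, 2, 1, 10, 0, 9] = (0 8 2 7 12 9 1 3 6 11)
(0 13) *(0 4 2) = [13, 1, 0, 3, 2, 5, 6, 7, 8, 9, 10, 11, 12, 4] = (0 13 4 2)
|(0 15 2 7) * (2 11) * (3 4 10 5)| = 20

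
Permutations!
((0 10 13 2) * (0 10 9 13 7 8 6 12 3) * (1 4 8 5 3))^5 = ((0 9 13 2 10 7 5 3)(1 4 8 6 12))^5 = (0 7 13 3 10 9 5 2)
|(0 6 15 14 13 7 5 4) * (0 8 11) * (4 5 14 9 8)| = 6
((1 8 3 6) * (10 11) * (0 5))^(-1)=((0 5)(1 8 3 6)(10 11))^(-1)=(0 5)(1 6 3 8)(10 11)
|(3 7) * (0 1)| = 2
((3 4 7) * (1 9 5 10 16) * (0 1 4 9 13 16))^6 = ((0 1 13 16 4 7 3 9 5 10))^6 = (0 3 13 5 4)(1 9 16 10 7)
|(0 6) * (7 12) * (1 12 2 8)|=10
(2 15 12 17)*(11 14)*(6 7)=(2 15 12 17)(6 7)(11 14)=[0, 1, 15, 3, 4, 5, 7, 6, 8, 9, 10, 14, 17, 13, 11, 12, 16, 2]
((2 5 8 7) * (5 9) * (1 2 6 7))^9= ((1 2 9 5 8)(6 7))^9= (1 8 5 9 2)(6 7)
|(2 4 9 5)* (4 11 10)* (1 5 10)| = 12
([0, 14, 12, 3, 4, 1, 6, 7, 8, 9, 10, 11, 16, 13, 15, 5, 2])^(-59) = (1 14 15 5)(2 12 16)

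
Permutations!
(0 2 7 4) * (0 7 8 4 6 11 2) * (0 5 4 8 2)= (0 5 4 7 6 11)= [5, 1, 2, 3, 7, 4, 11, 6, 8, 9, 10, 0]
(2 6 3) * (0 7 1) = (0 7 1)(2 6 3) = [7, 0, 6, 2, 4, 5, 3, 1]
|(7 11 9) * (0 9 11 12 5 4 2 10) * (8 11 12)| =|(0 9 7 8 11 12 5 4 2 10)| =10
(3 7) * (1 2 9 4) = (1 2 9 4)(3 7) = [0, 2, 9, 7, 1, 5, 6, 3, 8, 4]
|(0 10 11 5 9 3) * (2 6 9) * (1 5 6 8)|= 12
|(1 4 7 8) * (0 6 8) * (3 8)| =7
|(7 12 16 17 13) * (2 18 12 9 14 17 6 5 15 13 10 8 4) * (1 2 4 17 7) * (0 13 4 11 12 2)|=42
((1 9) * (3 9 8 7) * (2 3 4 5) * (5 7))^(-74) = ((1 8 5 2 3 9)(4 7))^(-74) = (1 3 5)(2 8 9)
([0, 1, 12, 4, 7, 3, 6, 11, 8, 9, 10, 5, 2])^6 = (12)(3 4 7 11 5)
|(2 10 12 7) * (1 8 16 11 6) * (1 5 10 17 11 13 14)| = |(1 8 16 13 14)(2 17 11 6 5 10 12 7)| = 40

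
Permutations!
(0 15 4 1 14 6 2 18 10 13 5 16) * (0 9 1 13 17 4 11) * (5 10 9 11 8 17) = [15, 14, 18, 3, 13, 16, 2, 7, 17, 1, 5, 0, 12, 10, 6, 8, 11, 4, 9] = (0 15 8 17 4 13 10 5 16 11)(1 14 6 2 18 9)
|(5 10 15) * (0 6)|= |(0 6)(5 10 15)|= 6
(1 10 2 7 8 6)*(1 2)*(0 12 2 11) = [12, 10, 7, 3, 4, 5, 11, 8, 6, 9, 1, 0, 2] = (0 12 2 7 8 6 11)(1 10)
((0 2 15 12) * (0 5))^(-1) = (0 5 12 15 2) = ((0 2 15 12 5))^(-1)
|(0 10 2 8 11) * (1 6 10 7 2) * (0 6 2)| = 6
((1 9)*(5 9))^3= ((1 5 9))^3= (9)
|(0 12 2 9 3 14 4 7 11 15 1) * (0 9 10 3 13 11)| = 40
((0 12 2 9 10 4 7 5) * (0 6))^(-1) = ((0 12 2 9 10 4 7 5 6))^(-1) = (0 6 5 7 4 10 9 2 12)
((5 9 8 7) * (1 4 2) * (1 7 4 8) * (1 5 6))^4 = (9)(1 7 4)(2 8 6)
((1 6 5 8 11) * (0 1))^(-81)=(0 5)(1 8)(6 11)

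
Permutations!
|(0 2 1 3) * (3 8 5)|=6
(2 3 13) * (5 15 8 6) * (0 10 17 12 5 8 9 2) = (0 10 17 12 5 15 9 2 3 13)(6 8) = [10, 1, 3, 13, 4, 15, 8, 7, 6, 2, 17, 11, 5, 0, 14, 9, 16, 12]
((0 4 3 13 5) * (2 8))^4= (0 5 13 3 4)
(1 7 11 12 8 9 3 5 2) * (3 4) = (1 7 11 12 8 9 4 3 5 2) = [0, 7, 1, 5, 3, 2, 6, 11, 9, 4, 10, 12, 8]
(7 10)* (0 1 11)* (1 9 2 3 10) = (0 9 2 3 10 7 1 11) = [9, 11, 3, 10, 4, 5, 6, 1, 8, 2, 7, 0]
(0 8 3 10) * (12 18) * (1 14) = (0 8 3 10)(1 14)(12 18) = [8, 14, 2, 10, 4, 5, 6, 7, 3, 9, 0, 11, 18, 13, 1, 15, 16, 17, 12]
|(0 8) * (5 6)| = 2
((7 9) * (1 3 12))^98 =(1 12 3)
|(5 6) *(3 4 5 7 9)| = 6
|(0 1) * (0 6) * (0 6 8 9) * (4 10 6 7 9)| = 8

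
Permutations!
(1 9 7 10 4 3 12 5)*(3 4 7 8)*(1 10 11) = (1 9 8 3 12 5 10 7 11) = [0, 9, 2, 12, 4, 10, 6, 11, 3, 8, 7, 1, 5]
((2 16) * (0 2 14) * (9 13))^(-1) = (0 14 16 2)(9 13)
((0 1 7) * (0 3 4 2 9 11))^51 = (0 3 9 1 4 11 7 2)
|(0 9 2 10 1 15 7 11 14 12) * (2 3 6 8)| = 13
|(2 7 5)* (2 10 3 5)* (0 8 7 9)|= |(0 8 7 2 9)(3 5 10)|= 15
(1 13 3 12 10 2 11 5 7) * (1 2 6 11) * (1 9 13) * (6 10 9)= (2 6 11 5 7)(3 12 9 13)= [0, 1, 6, 12, 4, 7, 11, 2, 8, 13, 10, 5, 9, 3]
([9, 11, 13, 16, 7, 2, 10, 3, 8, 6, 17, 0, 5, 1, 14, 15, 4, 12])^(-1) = (0 11 1 13 2 5 12 17 10 6 9)(3 7 4 16)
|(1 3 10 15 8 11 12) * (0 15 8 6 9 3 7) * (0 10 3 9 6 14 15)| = 6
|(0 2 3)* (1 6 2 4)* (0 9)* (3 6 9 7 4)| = |(0 3 7 4 1 9)(2 6)| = 6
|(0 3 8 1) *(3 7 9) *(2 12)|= 6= |(0 7 9 3 8 1)(2 12)|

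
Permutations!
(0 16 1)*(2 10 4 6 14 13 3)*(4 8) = (0 16 1)(2 10 8 4 6 14 13 3) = [16, 0, 10, 2, 6, 5, 14, 7, 4, 9, 8, 11, 12, 3, 13, 15, 1]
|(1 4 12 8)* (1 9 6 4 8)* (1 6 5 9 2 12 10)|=14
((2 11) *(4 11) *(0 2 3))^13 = (0 11 2 3 4)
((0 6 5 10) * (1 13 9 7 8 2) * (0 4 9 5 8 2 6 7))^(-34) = (0 2 13 10 9 7 1 5 4)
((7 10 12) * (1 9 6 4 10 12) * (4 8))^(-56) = (12)(1 4 6)(8 9 10)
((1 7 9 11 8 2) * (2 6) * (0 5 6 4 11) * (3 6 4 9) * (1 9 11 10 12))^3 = ((0 5 4 10 12 1 7 3 6 2 9)(8 11))^3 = (0 10 7 2 5 12 3 9 4 1 6)(8 11)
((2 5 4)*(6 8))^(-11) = (2 5 4)(6 8)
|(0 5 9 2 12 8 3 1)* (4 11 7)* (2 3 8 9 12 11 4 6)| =12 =|(0 5 12 9 3 1)(2 11 7 6)|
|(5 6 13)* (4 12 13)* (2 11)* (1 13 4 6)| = 6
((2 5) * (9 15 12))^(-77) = ((2 5)(9 15 12))^(-77) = (2 5)(9 15 12)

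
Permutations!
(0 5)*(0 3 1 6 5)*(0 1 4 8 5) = (0 1 6)(3 4 8 5) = [1, 6, 2, 4, 8, 3, 0, 7, 5]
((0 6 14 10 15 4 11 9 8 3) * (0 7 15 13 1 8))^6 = ((0 6 14 10 13 1 8 3 7 15 4 11 9))^6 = (0 8 9 1 11 13 4 10 15 14 7 6 3)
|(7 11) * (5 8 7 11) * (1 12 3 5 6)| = 7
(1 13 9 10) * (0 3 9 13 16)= (0 3 9 10 1 16)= [3, 16, 2, 9, 4, 5, 6, 7, 8, 10, 1, 11, 12, 13, 14, 15, 0]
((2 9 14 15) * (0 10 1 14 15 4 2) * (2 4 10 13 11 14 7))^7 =((0 13 11 14 10 1 7 2 9 15))^7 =(0 2 10 13 9 1 11 15 7 14)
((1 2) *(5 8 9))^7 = ((1 2)(5 8 9))^7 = (1 2)(5 8 9)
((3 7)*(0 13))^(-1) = (0 13)(3 7)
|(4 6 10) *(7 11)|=6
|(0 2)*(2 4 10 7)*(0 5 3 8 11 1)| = 10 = |(0 4 10 7 2 5 3 8 11 1)|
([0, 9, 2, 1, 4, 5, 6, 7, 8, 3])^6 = (9)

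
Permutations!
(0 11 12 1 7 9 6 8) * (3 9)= (0 11 12 1 7 3 9 6 8)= [11, 7, 2, 9, 4, 5, 8, 3, 0, 6, 10, 12, 1]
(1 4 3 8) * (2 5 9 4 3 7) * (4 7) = (1 3 8)(2 5 9 7) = [0, 3, 5, 8, 4, 9, 6, 2, 1, 7]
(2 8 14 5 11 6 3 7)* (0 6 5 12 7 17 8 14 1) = (0 6 3 17 8 1)(2 14 12 7)(5 11) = [6, 0, 14, 17, 4, 11, 3, 2, 1, 9, 10, 5, 7, 13, 12, 15, 16, 8]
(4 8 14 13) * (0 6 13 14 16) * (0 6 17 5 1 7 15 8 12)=[17, 7, 2, 3, 12, 1, 13, 15, 16, 9, 10, 11, 0, 4, 14, 8, 6, 5]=(0 17 5 1 7 15 8 16 6 13 4 12)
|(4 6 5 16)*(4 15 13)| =6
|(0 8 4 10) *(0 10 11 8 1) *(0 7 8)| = |(0 1 7 8 4 11)| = 6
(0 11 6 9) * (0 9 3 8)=[11, 1, 2, 8, 4, 5, 3, 7, 0, 9, 10, 6]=(0 11 6 3 8)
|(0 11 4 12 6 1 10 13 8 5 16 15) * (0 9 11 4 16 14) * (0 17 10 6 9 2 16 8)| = 66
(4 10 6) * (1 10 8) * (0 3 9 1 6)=(0 3 9 1 10)(4 8 6)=[3, 10, 2, 9, 8, 5, 4, 7, 6, 1, 0]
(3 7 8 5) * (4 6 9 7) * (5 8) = (3 4 6 9 7 5) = [0, 1, 2, 4, 6, 3, 9, 5, 8, 7]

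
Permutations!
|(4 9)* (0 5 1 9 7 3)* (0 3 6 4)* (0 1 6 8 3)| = |(0 5 6 4 7 8 3)(1 9)| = 14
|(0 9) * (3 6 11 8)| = 4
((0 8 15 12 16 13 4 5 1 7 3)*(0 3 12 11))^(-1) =(0 11 15 8)(1 5 4 13 16 12 7)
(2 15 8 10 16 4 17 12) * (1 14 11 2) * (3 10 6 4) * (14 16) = (1 16 3 10 14 11 2 15 8 6 4 17 12) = [0, 16, 15, 10, 17, 5, 4, 7, 6, 9, 14, 2, 1, 13, 11, 8, 3, 12]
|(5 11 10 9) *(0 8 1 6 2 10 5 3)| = 8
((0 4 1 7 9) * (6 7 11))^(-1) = ((0 4 1 11 6 7 9))^(-1) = (0 9 7 6 11 1 4)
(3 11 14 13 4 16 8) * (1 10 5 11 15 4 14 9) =(1 10 5 11 9)(3 15 4 16 8)(13 14) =[0, 10, 2, 15, 16, 11, 6, 7, 3, 1, 5, 9, 12, 14, 13, 4, 8]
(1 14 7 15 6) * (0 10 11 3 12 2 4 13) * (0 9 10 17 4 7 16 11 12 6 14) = (0 17 4 13 9 10 12 2 7 15 14 16 11 3 6 1) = [17, 0, 7, 6, 13, 5, 1, 15, 8, 10, 12, 3, 2, 9, 16, 14, 11, 4]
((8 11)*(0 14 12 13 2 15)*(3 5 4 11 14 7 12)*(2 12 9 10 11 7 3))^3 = ((0 3 5 4 7 9 10 11 8 14 2 15)(12 13))^3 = (0 4 10 14)(2 3 7 11)(5 9 8 15)(12 13)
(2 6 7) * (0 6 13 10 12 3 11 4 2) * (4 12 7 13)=(0 6 13 10 7)(2 4)(3 11 12)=[6, 1, 4, 11, 2, 5, 13, 0, 8, 9, 7, 12, 3, 10]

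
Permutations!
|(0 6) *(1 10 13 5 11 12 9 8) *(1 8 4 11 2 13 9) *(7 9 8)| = 24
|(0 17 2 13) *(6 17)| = |(0 6 17 2 13)| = 5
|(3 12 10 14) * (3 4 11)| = |(3 12 10 14 4 11)| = 6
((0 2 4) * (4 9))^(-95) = (0 2 9 4)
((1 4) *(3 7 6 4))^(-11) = (1 4 6 7 3)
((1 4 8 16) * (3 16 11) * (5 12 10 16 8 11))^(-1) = ((1 4 11 3 8 5 12 10 16))^(-1) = (1 16 10 12 5 8 3 11 4)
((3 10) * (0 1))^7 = (0 1)(3 10)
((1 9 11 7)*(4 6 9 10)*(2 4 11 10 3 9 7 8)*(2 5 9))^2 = ((1 3 2 4 6 7)(5 9 10 11 8))^2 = (1 2 6)(3 4 7)(5 10 8 9 11)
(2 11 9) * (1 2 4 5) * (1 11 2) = (4 5 11 9) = [0, 1, 2, 3, 5, 11, 6, 7, 8, 4, 10, 9]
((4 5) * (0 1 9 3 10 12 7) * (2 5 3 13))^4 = (0 2 10 1 5 12 9 4 7 13 3)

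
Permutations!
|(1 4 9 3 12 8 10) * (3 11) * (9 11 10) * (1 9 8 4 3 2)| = |(1 3 12 4 11 2)(9 10)| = 6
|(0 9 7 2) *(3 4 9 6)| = |(0 6 3 4 9 7 2)| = 7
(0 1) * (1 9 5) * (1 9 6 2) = (0 6 2 1)(5 9) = [6, 0, 1, 3, 4, 9, 2, 7, 8, 5]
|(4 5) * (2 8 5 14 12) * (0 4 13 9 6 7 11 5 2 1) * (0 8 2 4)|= |(1 8 4 14 12)(5 13 9 6 7 11)|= 30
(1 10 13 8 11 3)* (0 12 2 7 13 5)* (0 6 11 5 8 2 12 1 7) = [1, 10, 0, 7, 4, 6, 11, 13, 5, 9, 8, 3, 12, 2] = (0 1 10 8 5 6 11 3 7 13 2)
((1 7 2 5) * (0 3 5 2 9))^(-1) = (0 9 7 1 5 3)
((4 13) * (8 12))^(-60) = ((4 13)(8 12))^(-60) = (13)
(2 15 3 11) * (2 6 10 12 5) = (2 15 3 11 6 10 12 5) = [0, 1, 15, 11, 4, 2, 10, 7, 8, 9, 12, 6, 5, 13, 14, 3]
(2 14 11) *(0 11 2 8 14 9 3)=(0 11 8 14 2 9 3)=[11, 1, 9, 0, 4, 5, 6, 7, 14, 3, 10, 8, 12, 13, 2]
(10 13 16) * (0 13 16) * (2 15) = (0 13)(2 15)(10 16) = [13, 1, 15, 3, 4, 5, 6, 7, 8, 9, 16, 11, 12, 0, 14, 2, 10]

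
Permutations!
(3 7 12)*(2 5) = [0, 1, 5, 7, 4, 2, 6, 12, 8, 9, 10, 11, 3] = (2 5)(3 7 12)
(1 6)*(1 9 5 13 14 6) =(5 13 14 6 9) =[0, 1, 2, 3, 4, 13, 9, 7, 8, 5, 10, 11, 12, 14, 6]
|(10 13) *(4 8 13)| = 4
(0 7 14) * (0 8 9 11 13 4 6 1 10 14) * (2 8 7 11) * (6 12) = (0 11 13 4 12 6 1 10 14 7)(2 8 9) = [11, 10, 8, 3, 12, 5, 1, 0, 9, 2, 14, 13, 6, 4, 7]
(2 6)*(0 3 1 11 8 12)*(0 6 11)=(0 3 1)(2 11 8 12 6)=[3, 0, 11, 1, 4, 5, 2, 7, 12, 9, 10, 8, 6]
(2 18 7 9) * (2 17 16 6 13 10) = (2 18 7 9 17 16 6 13 10) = [0, 1, 18, 3, 4, 5, 13, 9, 8, 17, 2, 11, 12, 10, 14, 15, 6, 16, 7]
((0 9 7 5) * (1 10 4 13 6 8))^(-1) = (0 5 7 9)(1 8 6 13 4 10) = ((0 9 7 5)(1 10 4 13 6 8))^(-1)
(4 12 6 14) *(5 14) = (4 12 6 5 14) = [0, 1, 2, 3, 12, 14, 5, 7, 8, 9, 10, 11, 6, 13, 4]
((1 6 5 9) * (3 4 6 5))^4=(1 5 9)(3 4 6)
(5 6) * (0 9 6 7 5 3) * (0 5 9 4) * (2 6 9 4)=(9)(0 2 6 3 5 7 4)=[2, 1, 6, 5, 0, 7, 3, 4, 8, 9]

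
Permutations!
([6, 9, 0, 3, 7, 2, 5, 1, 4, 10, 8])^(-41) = [2, 9, 5, 3, 7, 6, 0, 1, 4, 10, 8]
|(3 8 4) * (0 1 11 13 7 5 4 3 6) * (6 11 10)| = 20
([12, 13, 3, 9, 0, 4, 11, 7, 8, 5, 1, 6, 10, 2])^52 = (0 10 13 3 5)(1 2 9 4 12)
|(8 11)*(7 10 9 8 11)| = |(11)(7 10 9 8)| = 4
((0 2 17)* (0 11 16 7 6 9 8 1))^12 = ((0 2 17 11 16 7 6 9 8 1))^12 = (0 17 16 6 8)(1 2 11 7 9)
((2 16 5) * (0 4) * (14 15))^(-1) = ((0 4)(2 16 5)(14 15))^(-1) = (0 4)(2 5 16)(14 15)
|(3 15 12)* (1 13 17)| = |(1 13 17)(3 15 12)| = 3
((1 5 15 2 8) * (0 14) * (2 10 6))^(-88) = ((0 14)(1 5 15 10 6 2 8))^(-88) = (1 10 8 15 2 5 6)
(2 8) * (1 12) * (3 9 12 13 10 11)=(1 13 10 11 3 9 12)(2 8)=[0, 13, 8, 9, 4, 5, 6, 7, 2, 12, 11, 3, 1, 10]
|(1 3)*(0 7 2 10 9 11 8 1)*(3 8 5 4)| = |(0 7 2 10 9 11 5 4 3)(1 8)| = 18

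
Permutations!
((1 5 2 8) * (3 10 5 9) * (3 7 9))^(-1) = ((1 3 10 5 2 8)(7 9))^(-1) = (1 8 2 5 10 3)(7 9)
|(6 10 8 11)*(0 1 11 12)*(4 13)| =14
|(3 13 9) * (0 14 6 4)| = 12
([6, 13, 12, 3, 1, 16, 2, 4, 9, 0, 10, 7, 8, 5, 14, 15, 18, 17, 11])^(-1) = [9, 4, 6, 3, 7, 13, 0, 11, 12, 8, 10, 18, 2, 1, 14, 15, 5, 17, 16]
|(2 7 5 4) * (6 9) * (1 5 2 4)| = 2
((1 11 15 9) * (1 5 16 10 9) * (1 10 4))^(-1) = ((1 11 15 10 9 5 16 4))^(-1) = (1 4 16 5 9 10 15 11)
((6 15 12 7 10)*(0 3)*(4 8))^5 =((0 3)(4 8)(6 15 12 7 10))^5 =(15)(0 3)(4 8)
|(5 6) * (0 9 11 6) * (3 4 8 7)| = |(0 9 11 6 5)(3 4 8 7)| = 20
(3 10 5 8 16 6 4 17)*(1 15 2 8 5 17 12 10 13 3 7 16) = (1 15 2 8)(3 13)(4 12 10 17 7 16 6) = [0, 15, 8, 13, 12, 5, 4, 16, 1, 9, 17, 11, 10, 3, 14, 2, 6, 7]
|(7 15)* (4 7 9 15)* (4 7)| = |(9 15)| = 2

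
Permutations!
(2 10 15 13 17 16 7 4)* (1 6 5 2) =(1 6 5 2 10 15 13 17 16 7 4) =[0, 6, 10, 3, 1, 2, 5, 4, 8, 9, 15, 11, 12, 17, 14, 13, 7, 16]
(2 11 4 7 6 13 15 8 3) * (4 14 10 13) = (2 11 14 10 13 15 8 3)(4 7 6) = [0, 1, 11, 2, 7, 5, 4, 6, 3, 9, 13, 14, 12, 15, 10, 8]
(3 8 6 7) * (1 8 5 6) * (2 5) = [0, 8, 5, 2, 4, 6, 7, 3, 1] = (1 8)(2 5 6 7 3)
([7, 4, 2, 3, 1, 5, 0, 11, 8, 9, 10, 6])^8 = (11)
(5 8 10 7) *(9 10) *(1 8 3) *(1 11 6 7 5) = [0, 8, 2, 11, 4, 3, 7, 1, 9, 10, 5, 6] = (1 8 9 10 5 3 11 6 7)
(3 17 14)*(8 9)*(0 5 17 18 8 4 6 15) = (0 5 17 14 3 18 8 9 4 6 15) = [5, 1, 2, 18, 6, 17, 15, 7, 9, 4, 10, 11, 12, 13, 3, 0, 16, 14, 8]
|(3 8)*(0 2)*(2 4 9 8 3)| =5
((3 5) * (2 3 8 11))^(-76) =((2 3 5 8 11))^(-76) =(2 11 8 5 3)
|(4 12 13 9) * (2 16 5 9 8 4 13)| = |(2 16 5 9 13 8 4 12)| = 8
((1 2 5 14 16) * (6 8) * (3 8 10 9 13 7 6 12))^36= (1 2 5 14 16)(6 10 9 13 7)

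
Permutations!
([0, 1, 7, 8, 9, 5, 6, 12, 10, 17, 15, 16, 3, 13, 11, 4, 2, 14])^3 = [0, 1, 3, 15, 14, 5, 6, 8, 4, 11, 9, 7, 10, 13, 2, 17, 12, 16]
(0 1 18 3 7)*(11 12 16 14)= (0 1 18 3 7)(11 12 16 14)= [1, 18, 2, 7, 4, 5, 6, 0, 8, 9, 10, 12, 16, 13, 11, 15, 14, 17, 3]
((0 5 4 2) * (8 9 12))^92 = ((0 5 4 2)(8 9 12))^92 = (8 12 9)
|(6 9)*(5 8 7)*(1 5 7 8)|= |(1 5)(6 9)|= 2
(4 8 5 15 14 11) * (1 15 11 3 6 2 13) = (1 15 14 3 6 2 13)(4 8 5 11) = [0, 15, 13, 6, 8, 11, 2, 7, 5, 9, 10, 4, 12, 1, 3, 14]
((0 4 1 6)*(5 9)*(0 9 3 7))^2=(0 1 9 3)(4 6 5 7)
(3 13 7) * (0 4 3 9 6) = [4, 1, 2, 13, 3, 5, 0, 9, 8, 6, 10, 11, 12, 7] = (0 4 3 13 7 9 6)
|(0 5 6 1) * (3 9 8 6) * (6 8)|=|(0 5 3 9 6 1)|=6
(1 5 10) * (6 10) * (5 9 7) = (1 9 7 5 6 10) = [0, 9, 2, 3, 4, 6, 10, 5, 8, 7, 1]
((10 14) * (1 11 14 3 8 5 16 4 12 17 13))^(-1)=((1 11 14 10 3 8 5 16 4 12 17 13))^(-1)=(1 13 17 12 4 16 5 8 3 10 14 11)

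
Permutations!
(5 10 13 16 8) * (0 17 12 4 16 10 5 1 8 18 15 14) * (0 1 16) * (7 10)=(0 17 12 4)(1 8 16 18 15 14)(7 10 13)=[17, 8, 2, 3, 0, 5, 6, 10, 16, 9, 13, 11, 4, 7, 1, 14, 18, 12, 15]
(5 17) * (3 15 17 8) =(3 15 17 5 8) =[0, 1, 2, 15, 4, 8, 6, 7, 3, 9, 10, 11, 12, 13, 14, 17, 16, 5]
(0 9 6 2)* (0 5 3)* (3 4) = [9, 1, 5, 0, 3, 4, 2, 7, 8, 6] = (0 9 6 2 5 4 3)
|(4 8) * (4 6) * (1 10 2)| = 3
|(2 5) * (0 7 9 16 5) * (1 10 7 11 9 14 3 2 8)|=12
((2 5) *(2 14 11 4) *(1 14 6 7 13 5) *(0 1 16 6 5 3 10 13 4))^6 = (0 14)(1 11)(2 16 6 7 4) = ((0 1 14 11)(2 16 6 7 4)(3 10 13))^6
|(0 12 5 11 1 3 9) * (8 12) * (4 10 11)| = |(0 8 12 5 4 10 11 1 3 9)| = 10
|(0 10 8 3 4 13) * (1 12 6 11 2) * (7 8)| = |(0 10 7 8 3 4 13)(1 12 6 11 2)| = 35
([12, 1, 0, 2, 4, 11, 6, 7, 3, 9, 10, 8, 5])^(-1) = (0 2 3 8 11 5 12)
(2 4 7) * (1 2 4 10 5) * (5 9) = (1 2 10 9 5)(4 7) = [0, 2, 10, 3, 7, 1, 6, 4, 8, 5, 9]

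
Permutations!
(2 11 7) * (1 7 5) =(1 7 2 11 5) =[0, 7, 11, 3, 4, 1, 6, 2, 8, 9, 10, 5]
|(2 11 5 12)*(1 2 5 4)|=4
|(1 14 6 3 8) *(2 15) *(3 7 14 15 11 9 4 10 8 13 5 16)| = |(1 15 2 11 9 4 10 8)(3 13 5 16)(6 7 14)| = 24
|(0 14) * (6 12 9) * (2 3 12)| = |(0 14)(2 3 12 9 6)| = 10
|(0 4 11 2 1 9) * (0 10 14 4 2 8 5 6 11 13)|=|(0 2 1 9 10 14 4 13)(5 6 11 8)|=8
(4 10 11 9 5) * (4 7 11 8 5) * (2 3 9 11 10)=(11)(2 3 9 4)(5 7 10 8)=[0, 1, 3, 9, 2, 7, 6, 10, 5, 4, 8, 11]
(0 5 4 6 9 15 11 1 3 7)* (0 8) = (0 5 4 6 9 15 11 1 3 7 8) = [5, 3, 2, 7, 6, 4, 9, 8, 0, 15, 10, 1, 12, 13, 14, 11]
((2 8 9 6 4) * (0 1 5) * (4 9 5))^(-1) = (0 5 8 2 4 1)(6 9)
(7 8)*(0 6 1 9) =(0 6 1 9)(7 8) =[6, 9, 2, 3, 4, 5, 1, 8, 7, 0]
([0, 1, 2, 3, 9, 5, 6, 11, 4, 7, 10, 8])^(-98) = [0, 1, 2, 3, 7, 5, 6, 8, 9, 11, 10, 4]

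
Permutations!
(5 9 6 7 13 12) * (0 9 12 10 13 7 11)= (0 9 6 11)(5 12)(10 13)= [9, 1, 2, 3, 4, 12, 11, 7, 8, 6, 13, 0, 5, 10]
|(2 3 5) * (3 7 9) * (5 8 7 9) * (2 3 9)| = 4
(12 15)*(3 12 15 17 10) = (3 12 17 10) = [0, 1, 2, 12, 4, 5, 6, 7, 8, 9, 3, 11, 17, 13, 14, 15, 16, 10]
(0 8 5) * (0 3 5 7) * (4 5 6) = (0 8 7)(3 6 4 5) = [8, 1, 2, 6, 5, 3, 4, 0, 7]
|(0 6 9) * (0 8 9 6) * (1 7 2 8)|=5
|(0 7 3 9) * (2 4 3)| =6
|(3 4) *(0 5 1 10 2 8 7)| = 14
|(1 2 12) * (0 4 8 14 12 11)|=8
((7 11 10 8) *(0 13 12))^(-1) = ((0 13 12)(7 11 10 8))^(-1) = (0 12 13)(7 8 10 11)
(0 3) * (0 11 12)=[3, 1, 2, 11, 4, 5, 6, 7, 8, 9, 10, 12, 0]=(0 3 11 12)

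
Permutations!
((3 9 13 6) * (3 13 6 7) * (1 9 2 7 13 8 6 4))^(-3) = (13)(6 8)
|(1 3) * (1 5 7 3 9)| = 6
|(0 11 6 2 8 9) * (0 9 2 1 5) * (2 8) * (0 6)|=|(0 11)(1 5 6)|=6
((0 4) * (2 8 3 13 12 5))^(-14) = ((0 4)(2 8 3 13 12 5))^(-14) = (2 12 3)(5 13 8)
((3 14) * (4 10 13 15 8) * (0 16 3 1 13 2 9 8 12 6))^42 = (0 15 14)(1 16 12)(2 8 10 9 4)(3 6 13)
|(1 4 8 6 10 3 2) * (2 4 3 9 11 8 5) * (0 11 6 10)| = |(0 11 8 10 9 6)(1 3 4 5 2)| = 30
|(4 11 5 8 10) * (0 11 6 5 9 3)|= |(0 11 9 3)(4 6 5 8 10)|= 20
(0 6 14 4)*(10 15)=(0 6 14 4)(10 15)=[6, 1, 2, 3, 0, 5, 14, 7, 8, 9, 15, 11, 12, 13, 4, 10]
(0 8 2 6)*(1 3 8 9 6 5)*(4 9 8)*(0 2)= [8, 3, 5, 4, 9, 1, 2, 7, 0, 6]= (0 8)(1 3 4 9 6 2 5)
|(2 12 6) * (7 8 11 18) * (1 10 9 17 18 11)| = |(1 10 9 17 18 7 8)(2 12 6)| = 21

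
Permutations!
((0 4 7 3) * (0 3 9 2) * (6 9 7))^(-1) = (0 2 9 6 4)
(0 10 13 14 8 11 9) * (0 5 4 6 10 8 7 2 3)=(0 8 11 9 5 4 6 10 13 14 7 2 3)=[8, 1, 3, 0, 6, 4, 10, 2, 11, 5, 13, 9, 12, 14, 7]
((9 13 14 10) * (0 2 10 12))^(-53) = (0 9 12 10 14 2 13)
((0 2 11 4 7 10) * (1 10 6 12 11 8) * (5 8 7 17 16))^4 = ((0 2 7 6 12 11 4 17 16 5 8 1 10))^4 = (0 12 16 10 6 17 1 7 4 8 2 11 5)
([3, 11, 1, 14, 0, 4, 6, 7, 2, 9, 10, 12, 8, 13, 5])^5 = (14)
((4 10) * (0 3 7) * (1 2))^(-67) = ((0 3 7)(1 2)(4 10))^(-67) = (0 7 3)(1 2)(4 10)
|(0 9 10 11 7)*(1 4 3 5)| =20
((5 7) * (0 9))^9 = (0 9)(5 7)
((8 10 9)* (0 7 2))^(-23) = ((0 7 2)(8 10 9))^(-23) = (0 7 2)(8 10 9)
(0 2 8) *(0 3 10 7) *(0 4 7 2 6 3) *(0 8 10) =[6, 1, 10, 0, 7, 5, 3, 4, 8, 9, 2] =(0 6 3)(2 10)(4 7)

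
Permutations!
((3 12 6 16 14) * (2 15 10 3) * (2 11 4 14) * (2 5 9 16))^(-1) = (2 6 12 3 10 15)(4 11 14)(5 16 9)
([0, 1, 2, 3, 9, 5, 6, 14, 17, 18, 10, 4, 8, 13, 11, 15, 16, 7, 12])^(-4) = [0, 1, 2, 3, 17, 5, 6, 18, 4, 7, 10, 8, 11, 13, 12, 15, 16, 9, 14]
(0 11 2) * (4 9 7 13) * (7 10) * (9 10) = (0 11 2)(4 10 7 13) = [11, 1, 0, 3, 10, 5, 6, 13, 8, 9, 7, 2, 12, 4]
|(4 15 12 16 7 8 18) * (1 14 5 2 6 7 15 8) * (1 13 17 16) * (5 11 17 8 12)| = |(1 14 11 17 16 15 5 2 6 7 13 8 18 4 12)| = 15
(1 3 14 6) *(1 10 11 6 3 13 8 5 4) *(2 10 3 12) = (1 13 8 5 4)(2 10 11 6 3 14 12) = [0, 13, 10, 14, 1, 4, 3, 7, 5, 9, 11, 6, 2, 8, 12]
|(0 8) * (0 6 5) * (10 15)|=4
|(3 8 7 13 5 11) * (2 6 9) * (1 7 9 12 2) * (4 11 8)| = |(1 7 13 5 8 9)(2 6 12)(3 4 11)| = 6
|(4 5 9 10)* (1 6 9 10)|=3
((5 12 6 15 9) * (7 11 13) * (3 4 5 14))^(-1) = ((3 4 5 12 6 15 9 14)(7 11 13))^(-1) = (3 14 9 15 6 12 5 4)(7 13 11)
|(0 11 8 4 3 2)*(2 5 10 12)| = |(0 11 8 4 3 5 10 12 2)| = 9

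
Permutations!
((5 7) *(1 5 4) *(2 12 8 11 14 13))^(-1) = (1 4 7 5)(2 13 14 11 8 12) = ((1 5 7 4)(2 12 8 11 14 13))^(-1)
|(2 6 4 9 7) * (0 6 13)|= 7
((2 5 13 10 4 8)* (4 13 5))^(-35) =((2 4 8)(10 13))^(-35) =(2 4 8)(10 13)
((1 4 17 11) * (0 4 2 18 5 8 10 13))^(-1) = ((0 4 17 11 1 2 18 5 8 10 13))^(-1) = (0 13 10 8 5 18 2 1 11 17 4)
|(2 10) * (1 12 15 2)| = |(1 12 15 2 10)| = 5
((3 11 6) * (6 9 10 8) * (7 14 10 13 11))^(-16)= (3 14 8)(6 7 10)(9 11 13)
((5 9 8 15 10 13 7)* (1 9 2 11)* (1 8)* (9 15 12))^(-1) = (1 9 12 8 11 2 5 7 13 10 15)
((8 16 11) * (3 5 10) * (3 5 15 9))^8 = (3 9 15)(8 11 16) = ((3 15 9)(5 10)(8 16 11))^8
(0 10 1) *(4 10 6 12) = [6, 0, 2, 3, 10, 5, 12, 7, 8, 9, 1, 11, 4] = (0 6 12 4 10 1)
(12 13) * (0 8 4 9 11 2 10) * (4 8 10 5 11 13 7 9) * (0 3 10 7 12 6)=[7, 1, 5, 10, 4, 11, 0, 9, 8, 13, 3, 2, 12, 6]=(0 7 9 13 6)(2 5 11)(3 10)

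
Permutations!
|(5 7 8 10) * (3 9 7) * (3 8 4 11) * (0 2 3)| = 21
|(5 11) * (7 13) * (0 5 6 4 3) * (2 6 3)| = 12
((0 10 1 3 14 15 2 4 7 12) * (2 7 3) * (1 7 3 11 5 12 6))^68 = ((0 10 7 6 1 2 4 11 5 12)(3 14 15))^68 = (0 5 4 1 7)(2 6 10 12 11)(3 15 14)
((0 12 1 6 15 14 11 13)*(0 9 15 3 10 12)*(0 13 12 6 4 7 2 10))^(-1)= ((0 13 9 15 14 11 12 1 4 7 2 10 6 3))^(-1)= (0 3 6 10 2 7 4 1 12 11 14 15 9 13)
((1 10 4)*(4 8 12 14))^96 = ((1 10 8 12 14 4))^96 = (14)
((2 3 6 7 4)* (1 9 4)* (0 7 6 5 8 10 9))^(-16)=((0 7 1)(2 3 5 8 10 9 4))^(-16)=(0 1 7)(2 9 8 3 4 10 5)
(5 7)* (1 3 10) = [0, 3, 2, 10, 4, 7, 6, 5, 8, 9, 1] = (1 3 10)(5 7)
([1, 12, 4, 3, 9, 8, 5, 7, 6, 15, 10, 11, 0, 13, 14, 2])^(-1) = [12, 0, 15, 3, 2, 6, 8, 7, 5, 4, 10, 11, 1, 13, 14, 9]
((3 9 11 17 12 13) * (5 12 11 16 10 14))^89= ((3 9 16 10 14 5 12 13)(11 17))^89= (3 9 16 10 14 5 12 13)(11 17)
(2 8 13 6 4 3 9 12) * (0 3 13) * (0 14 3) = (2 8 14 3 9 12)(4 13 6) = [0, 1, 8, 9, 13, 5, 4, 7, 14, 12, 10, 11, 2, 6, 3]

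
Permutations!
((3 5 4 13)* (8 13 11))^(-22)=((3 5 4 11 8 13))^(-22)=(3 4 8)(5 11 13)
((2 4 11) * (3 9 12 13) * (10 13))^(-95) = ((2 4 11)(3 9 12 10 13))^(-95) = (13)(2 4 11)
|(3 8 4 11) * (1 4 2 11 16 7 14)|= 20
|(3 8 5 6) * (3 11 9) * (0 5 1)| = 8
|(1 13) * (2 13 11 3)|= 5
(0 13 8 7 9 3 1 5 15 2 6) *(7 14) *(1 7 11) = (0 13 8 14 11 1 5 15 2 6)(3 7 9) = [13, 5, 6, 7, 4, 15, 0, 9, 14, 3, 10, 1, 12, 8, 11, 2]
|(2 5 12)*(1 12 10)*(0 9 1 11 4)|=9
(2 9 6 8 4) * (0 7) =[7, 1, 9, 3, 2, 5, 8, 0, 4, 6] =(0 7)(2 9 6 8 4)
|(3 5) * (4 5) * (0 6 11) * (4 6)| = 6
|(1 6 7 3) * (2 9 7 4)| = 7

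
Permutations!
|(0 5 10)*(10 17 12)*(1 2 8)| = 15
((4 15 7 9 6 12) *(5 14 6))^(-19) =(4 14 7 12 5 15 6 9)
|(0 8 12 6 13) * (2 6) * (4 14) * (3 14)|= |(0 8 12 2 6 13)(3 14 4)|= 6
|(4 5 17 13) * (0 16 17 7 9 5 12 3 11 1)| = |(0 16 17 13 4 12 3 11 1)(5 7 9)| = 9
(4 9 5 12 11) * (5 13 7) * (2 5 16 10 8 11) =(2 5 12)(4 9 13 7 16 10 8 11) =[0, 1, 5, 3, 9, 12, 6, 16, 11, 13, 8, 4, 2, 7, 14, 15, 10]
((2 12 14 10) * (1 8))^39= (1 8)(2 10 14 12)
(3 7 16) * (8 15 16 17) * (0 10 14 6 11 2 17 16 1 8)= (0 10 14 6 11 2 17)(1 8 15)(3 7 16)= [10, 8, 17, 7, 4, 5, 11, 16, 15, 9, 14, 2, 12, 13, 6, 1, 3, 0]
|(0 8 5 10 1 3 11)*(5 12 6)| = 9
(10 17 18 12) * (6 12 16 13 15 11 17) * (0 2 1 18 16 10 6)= [2, 18, 1, 3, 4, 5, 12, 7, 8, 9, 0, 17, 6, 15, 14, 11, 13, 16, 10]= (0 2 1 18 10)(6 12)(11 17 16 13 15)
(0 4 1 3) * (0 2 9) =(0 4 1 3 2 9) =[4, 3, 9, 2, 1, 5, 6, 7, 8, 0]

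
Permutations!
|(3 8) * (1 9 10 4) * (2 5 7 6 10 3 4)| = |(1 9 3 8 4)(2 5 7 6 10)| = 5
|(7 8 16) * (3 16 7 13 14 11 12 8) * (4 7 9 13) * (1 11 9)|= 12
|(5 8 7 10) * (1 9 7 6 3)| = |(1 9 7 10 5 8 6 3)| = 8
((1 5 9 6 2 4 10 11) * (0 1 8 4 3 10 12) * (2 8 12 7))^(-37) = ((0 1 5 9 6 8 4 7 2 3 10 11 12))^(-37) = (0 5 6 4 2 10 12 1 9 8 7 3 11)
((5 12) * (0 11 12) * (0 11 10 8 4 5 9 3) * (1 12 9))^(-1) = ((0 10 8 4 5 11 9 3)(1 12))^(-1) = (0 3 9 11 5 4 8 10)(1 12)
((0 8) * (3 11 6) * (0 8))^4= (3 11 6)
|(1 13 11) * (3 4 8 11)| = |(1 13 3 4 8 11)| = 6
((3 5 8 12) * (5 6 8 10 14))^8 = (5 14 10)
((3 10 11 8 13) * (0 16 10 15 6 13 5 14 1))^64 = ((0 16 10 11 8 5 14 1)(3 15 6 13))^64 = (16)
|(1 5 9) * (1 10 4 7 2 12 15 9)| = 14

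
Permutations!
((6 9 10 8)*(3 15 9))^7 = (3 15 9 10 8 6) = ((3 15 9 10 8 6))^7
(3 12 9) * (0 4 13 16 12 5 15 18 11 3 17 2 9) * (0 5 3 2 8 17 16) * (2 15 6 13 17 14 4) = (0 2 9 16 12 5 6 13)(4 17 8 14)(11 15 18) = [2, 1, 9, 3, 17, 6, 13, 7, 14, 16, 10, 15, 5, 0, 4, 18, 12, 8, 11]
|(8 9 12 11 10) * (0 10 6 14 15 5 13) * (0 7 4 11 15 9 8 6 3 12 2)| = |(0 10 6 14 9 2)(3 12 15 5 13 7 4 11)| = 24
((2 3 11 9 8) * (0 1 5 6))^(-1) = ((0 1 5 6)(2 3 11 9 8))^(-1) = (0 6 5 1)(2 8 9 11 3)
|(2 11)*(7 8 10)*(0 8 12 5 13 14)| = |(0 8 10 7 12 5 13 14)(2 11)| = 8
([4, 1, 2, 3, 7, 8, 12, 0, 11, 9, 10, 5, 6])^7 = (0 4 7)(5 8 11)(6 12)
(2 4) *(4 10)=(2 10 4)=[0, 1, 10, 3, 2, 5, 6, 7, 8, 9, 4]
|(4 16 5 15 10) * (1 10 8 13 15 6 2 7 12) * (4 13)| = |(1 10 13 15 8 4 16 5 6 2 7 12)| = 12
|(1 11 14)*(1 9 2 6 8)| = 7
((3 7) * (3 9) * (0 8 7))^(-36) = ((0 8 7 9 3))^(-36) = (0 3 9 7 8)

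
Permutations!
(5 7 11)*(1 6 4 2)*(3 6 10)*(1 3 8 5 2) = (1 10 8 5 7 11 2 3 6 4) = [0, 10, 3, 6, 1, 7, 4, 11, 5, 9, 8, 2]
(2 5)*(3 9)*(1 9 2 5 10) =(1 9 3 2 10) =[0, 9, 10, 2, 4, 5, 6, 7, 8, 3, 1]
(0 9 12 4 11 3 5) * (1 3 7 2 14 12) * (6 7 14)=(0 9 1 3 5)(2 6 7)(4 11 14 12)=[9, 3, 6, 5, 11, 0, 7, 2, 8, 1, 10, 14, 4, 13, 12]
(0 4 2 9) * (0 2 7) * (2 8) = [4, 1, 9, 3, 7, 5, 6, 0, 2, 8] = (0 4 7)(2 9 8)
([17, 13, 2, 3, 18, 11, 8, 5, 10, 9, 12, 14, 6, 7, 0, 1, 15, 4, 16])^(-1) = (0 14 11 5 7 13 1 15 16 18 4 17)(6 12 10 8)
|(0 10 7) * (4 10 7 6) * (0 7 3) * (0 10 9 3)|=|(3 10 6 4 9)|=5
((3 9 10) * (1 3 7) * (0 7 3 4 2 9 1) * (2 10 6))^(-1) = ((0 7)(1 4 10 3)(2 9 6))^(-1) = (0 7)(1 3 10 4)(2 6 9)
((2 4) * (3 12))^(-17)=((2 4)(3 12))^(-17)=(2 4)(3 12)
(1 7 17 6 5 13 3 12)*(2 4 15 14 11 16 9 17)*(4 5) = (1 7 2 5 13 3 12)(4 15 14 11 16 9 17 6) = [0, 7, 5, 12, 15, 13, 4, 2, 8, 17, 10, 16, 1, 3, 11, 14, 9, 6]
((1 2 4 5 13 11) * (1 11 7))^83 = ((1 2 4 5 13 7))^83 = (1 7 13 5 4 2)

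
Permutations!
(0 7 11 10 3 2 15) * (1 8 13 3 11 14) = (0 7 14 1 8 13 3 2 15)(10 11) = [7, 8, 15, 2, 4, 5, 6, 14, 13, 9, 11, 10, 12, 3, 1, 0]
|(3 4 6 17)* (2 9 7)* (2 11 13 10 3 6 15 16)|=10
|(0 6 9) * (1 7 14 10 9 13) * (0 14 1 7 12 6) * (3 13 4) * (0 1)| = 24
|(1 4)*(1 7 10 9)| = 5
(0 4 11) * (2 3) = (0 4 11)(2 3) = [4, 1, 3, 2, 11, 5, 6, 7, 8, 9, 10, 0]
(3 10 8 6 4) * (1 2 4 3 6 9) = (1 2 4 6 3 10 8 9) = [0, 2, 4, 10, 6, 5, 3, 7, 9, 1, 8]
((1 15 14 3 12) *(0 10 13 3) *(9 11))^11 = (0 3 15 10 12 14 13 1)(9 11)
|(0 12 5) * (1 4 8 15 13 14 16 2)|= 24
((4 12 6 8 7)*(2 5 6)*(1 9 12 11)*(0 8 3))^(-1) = (0 3 6 5 2 12 9 1 11 4 7 8)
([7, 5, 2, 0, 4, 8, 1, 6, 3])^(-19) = (0 6 5 3 7 1 8)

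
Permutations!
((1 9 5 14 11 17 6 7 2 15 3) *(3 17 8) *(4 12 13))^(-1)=(1 3 8 11 14 5 9)(2 7 6 17 15)(4 13 12)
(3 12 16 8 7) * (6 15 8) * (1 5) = (1 5)(3 12 16 6 15 8 7) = [0, 5, 2, 12, 4, 1, 15, 3, 7, 9, 10, 11, 16, 13, 14, 8, 6]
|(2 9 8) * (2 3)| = 4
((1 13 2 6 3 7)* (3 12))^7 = (13)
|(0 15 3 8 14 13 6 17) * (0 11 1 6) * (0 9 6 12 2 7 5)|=|(0 15 3 8 14 13 9 6 17 11 1 12 2 7 5)|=15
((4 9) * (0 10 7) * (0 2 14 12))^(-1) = ((0 10 7 2 14 12)(4 9))^(-1) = (0 12 14 2 7 10)(4 9)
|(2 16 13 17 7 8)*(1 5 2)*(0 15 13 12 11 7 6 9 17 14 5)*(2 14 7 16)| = |(0 15 13 7 8 1)(5 14)(6 9 17)(11 16 12)| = 6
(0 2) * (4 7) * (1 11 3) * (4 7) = (0 2)(1 11 3) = [2, 11, 0, 1, 4, 5, 6, 7, 8, 9, 10, 3]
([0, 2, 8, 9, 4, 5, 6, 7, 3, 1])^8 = (1 3 2 9 8)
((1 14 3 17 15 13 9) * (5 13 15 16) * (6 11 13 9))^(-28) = (17)(6 13 11)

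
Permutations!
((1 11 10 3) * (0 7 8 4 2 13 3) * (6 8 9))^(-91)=(0 4 11 6 3 7 2 10 8 1 9 13)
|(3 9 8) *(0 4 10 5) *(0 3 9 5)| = |(0 4 10)(3 5)(8 9)| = 6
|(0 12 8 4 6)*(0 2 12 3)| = 10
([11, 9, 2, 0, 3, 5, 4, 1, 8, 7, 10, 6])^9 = (0 3 4 6 11)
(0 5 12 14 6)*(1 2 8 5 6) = (0 6)(1 2 8 5 12 14) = [6, 2, 8, 3, 4, 12, 0, 7, 5, 9, 10, 11, 14, 13, 1]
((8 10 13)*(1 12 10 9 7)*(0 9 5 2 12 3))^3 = ((0 9 7 1 3)(2 12 10 13 8 5))^3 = (0 1 9 3 7)(2 13)(5 10)(8 12)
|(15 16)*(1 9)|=|(1 9)(15 16)|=2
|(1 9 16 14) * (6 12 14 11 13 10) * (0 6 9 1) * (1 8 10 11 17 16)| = |(0 6 12 14)(1 8 10 9)(11 13)(16 17)| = 4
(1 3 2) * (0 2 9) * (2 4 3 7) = [4, 7, 1, 9, 3, 5, 6, 2, 8, 0] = (0 4 3 9)(1 7 2)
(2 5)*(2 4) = (2 5 4) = [0, 1, 5, 3, 2, 4]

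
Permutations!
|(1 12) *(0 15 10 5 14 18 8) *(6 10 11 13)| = |(0 15 11 13 6 10 5 14 18 8)(1 12)| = 10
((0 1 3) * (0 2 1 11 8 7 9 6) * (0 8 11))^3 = (11)(6 9 7 8)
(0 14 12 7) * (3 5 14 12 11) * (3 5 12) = (0 3 12 7)(5 14 11) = [3, 1, 2, 12, 4, 14, 6, 0, 8, 9, 10, 5, 7, 13, 11]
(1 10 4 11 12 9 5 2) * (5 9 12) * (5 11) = (12)(1 10 4 5 2) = [0, 10, 1, 3, 5, 2, 6, 7, 8, 9, 4, 11, 12]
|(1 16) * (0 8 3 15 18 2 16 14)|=9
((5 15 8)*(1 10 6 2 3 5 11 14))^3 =(1 2 15 14 6 5 11 10 3 8)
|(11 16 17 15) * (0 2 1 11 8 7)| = 9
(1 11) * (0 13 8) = (0 13 8)(1 11) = [13, 11, 2, 3, 4, 5, 6, 7, 0, 9, 10, 1, 12, 8]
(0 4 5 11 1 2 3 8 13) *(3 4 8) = (0 8 13)(1 2 4 5 11) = [8, 2, 4, 3, 5, 11, 6, 7, 13, 9, 10, 1, 12, 0]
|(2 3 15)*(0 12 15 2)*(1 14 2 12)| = |(0 1 14 2 3 12 15)| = 7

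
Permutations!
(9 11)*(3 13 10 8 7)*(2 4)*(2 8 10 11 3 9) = [0, 1, 4, 13, 8, 5, 6, 9, 7, 3, 10, 2, 12, 11] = (2 4 8 7 9 3 13 11)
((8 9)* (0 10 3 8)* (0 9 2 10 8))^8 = (0 10 8 3 2)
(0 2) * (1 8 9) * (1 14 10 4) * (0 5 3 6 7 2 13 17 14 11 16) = (0 13 17 14 10 4 1 8 9 11 16)(2 5 3 6 7) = [13, 8, 5, 6, 1, 3, 7, 2, 9, 11, 4, 16, 12, 17, 10, 15, 0, 14]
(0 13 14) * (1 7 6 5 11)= (0 13 14)(1 7 6 5 11)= [13, 7, 2, 3, 4, 11, 5, 6, 8, 9, 10, 1, 12, 14, 0]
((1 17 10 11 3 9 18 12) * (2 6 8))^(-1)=(1 12 18 9 3 11 10 17)(2 8 6)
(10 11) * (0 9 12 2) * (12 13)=(0 9 13 12 2)(10 11)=[9, 1, 0, 3, 4, 5, 6, 7, 8, 13, 11, 10, 2, 12]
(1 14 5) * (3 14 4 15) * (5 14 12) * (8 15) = (1 4 8 15 3 12 5) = [0, 4, 2, 12, 8, 1, 6, 7, 15, 9, 10, 11, 5, 13, 14, 3]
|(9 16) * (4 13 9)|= |(4 13 9 16)|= 4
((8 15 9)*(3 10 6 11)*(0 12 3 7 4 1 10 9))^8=(0 3 8)(1 6 7)(4 10 11)(9 15 12)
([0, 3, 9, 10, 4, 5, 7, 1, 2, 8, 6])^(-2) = (1 6 3 7 10)(2 9 8)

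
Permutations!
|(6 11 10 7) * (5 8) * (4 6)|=|(4 6 11 10 7)(5 8)|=10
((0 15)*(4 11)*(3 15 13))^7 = ((0 13 3 15)(4 11))^7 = (0 15 3 13)(4 11)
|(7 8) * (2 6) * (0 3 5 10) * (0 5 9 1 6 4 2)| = |(0 3 9 1 6)(2 4)(5 10)(7 8)| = 10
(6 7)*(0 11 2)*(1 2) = [11, 2, 0, 3, 4, 5, 7, 6, 8, 9, 10, 1] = (0 11 1 2)(6 7)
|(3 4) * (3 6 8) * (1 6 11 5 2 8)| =6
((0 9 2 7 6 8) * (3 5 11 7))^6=((0 9 2 3 5 11 7 6 8))^6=(0 7 3)(2 8 11)(5 9 6)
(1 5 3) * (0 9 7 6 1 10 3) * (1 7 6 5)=[9, 1, 2, 10, 4, 0, 7, 5, 8, 6, 3]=(0 9 6 7 5)(3 10)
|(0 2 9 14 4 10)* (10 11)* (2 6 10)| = |(0 6 10)(2 9 14 4 11)| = 15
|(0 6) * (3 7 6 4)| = |(0 4 3 7 6)| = 5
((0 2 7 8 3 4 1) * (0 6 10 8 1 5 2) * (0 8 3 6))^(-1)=((0 8 6 10 3 4 5 2 7 1))^(-1)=(0 1 7 2 5 4 3 10 6 8)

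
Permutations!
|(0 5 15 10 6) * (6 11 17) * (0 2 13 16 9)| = 11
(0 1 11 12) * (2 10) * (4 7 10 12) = (0 1 11 4 7 10 2 12) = [1, 11, 12, 3, 7, 5, 6, 10, 8, 9, 2, 4, 0]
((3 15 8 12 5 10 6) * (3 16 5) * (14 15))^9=(3 12 8 15 14)(5 10 6 16)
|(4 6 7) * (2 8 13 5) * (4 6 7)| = 12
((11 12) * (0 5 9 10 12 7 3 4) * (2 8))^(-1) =(0 4 3 7 11 12 10 9 5)(2 8) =((0 5 9 10 12 11 7 3 4)(2 8))^(-1)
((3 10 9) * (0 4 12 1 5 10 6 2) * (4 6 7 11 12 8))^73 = ((0 6 2)(1 5 10 9 3 7 11 12)(4 8))^73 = (0 6 2)(1 5 10 9 3 7 11 12)(4 8)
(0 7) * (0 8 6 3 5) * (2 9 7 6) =(0 6 3 5)(2 9 7 8) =[6, 1, 9, 5, 4, 0, 3, 8, 2, 7]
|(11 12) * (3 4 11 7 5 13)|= |(3 4 11 12 7 5 13)|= 7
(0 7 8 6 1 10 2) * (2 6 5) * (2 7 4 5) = (0 4 5 7 8 2)(1 10 6) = [4, 10, 0, 3, 5, 7, 1, 8, 2, 9, 6]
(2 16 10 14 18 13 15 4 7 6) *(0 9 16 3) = [9, 1, 3, 0, 7, 5, 2, 6, 8, 16, 14, 11, 12, 15, 18, 4, 10, 17, 13] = (0 9 16 10 14 18 13 15 4 7 6 2 3)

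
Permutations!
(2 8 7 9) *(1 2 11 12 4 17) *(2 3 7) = (1 3 7 9 11 12 4 17)(2 8) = [0, 3, 8, 7, 17, 5, 6, 9, 2, 11, 10, 12, 4, 13, 14, 15, 16, 1]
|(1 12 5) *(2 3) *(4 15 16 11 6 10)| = 6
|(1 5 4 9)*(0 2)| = 4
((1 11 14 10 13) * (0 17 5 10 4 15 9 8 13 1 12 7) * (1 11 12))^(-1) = ((0 17 5 10 11 14 4 15 9 8 13 1 12 7))^(-1) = (0 7 12 1 13 8 9 15 4 14 11 10 5 17)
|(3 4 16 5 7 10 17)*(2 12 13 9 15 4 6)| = 13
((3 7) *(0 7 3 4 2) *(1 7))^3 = (0 4 1 2 7)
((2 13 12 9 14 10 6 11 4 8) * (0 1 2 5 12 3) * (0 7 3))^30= ((0 1 2 13)(3 7)(4 8 5 12 9 14 10 6 11))^30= (0 2)(1 13)(4 12 10)(5 14 11)(6 8 9)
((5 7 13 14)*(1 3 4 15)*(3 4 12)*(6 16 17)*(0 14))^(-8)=((0 14 5 7 13)(1 4 15)(3 12)(6 16 17))^(-8)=(0 5 13 14 7)(1 4 15)(6 16 17)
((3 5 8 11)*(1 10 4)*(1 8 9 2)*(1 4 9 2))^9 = (2 11)(3 4)(5 8)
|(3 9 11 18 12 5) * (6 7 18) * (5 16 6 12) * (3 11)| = |(3 9)(5 11 12 16 6 7 18)| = 14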